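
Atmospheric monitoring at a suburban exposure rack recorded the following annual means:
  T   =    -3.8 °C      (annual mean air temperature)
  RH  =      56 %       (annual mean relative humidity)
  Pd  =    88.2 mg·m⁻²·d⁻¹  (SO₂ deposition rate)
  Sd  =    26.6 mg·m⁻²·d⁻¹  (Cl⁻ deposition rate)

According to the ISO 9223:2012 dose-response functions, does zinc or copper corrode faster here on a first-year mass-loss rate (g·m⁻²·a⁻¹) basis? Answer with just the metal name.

zinc

zinc: T≤10 °C ⇒ hinge +0.038·(-3.8−10) = -0.5244
  SO₂ term: 0.0129·88.2^0.44·exp(0.046·56-0.5244) = 0.7204
  Sd branch = 0.0175·Sd^0.57·e^(0.008·RH+0.085·T) = 0.1287 μm/a
  sum: 0.7204 + 0.1287 → r_corr = 0.8491 μm/a
  mass loss = 0.8491 μm/a × 7.14 g/cm³ = 6.063 g·m⁻²·a⁻¹
copper: f(T) = +0.126·(T−10) [T≤10 °C] = -1.7388
  Pd branch = 0.0053·Pd^0.26·e^(0.059·RH+f) = 0.08126 μm/a
  Cl⁻ term: 0.01025·26.6^0.27·exp(0.036·56+0.049·-3.8) = 0.1549
  sum: 0.08126 + 0.1549 → r_corr = 0.2362 μm/a
  mass loss = 0.2362 μm/a × 8.96 g/cm³ = 2.116 g·m⁻²·a⁻¹
Ordering by g·m⁻²·a⁻¹: zinc (6.06) > copper (2.12)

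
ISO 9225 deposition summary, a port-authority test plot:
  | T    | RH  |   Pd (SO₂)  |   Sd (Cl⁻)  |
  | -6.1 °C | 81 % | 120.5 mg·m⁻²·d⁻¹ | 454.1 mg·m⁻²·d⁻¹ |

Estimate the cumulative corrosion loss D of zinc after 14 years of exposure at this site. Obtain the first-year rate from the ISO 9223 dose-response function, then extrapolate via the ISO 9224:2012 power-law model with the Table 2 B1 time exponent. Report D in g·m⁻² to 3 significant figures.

zinc: T≤10 °C ⇒ hinge +0.038·(-6.1−10) = -0.6118
  SO₂ term: 0.0129·120.5^0.44·exp(0.046·81-0.6118) = 2.392
  Cl⁻ term: 0.0175·454.1^0.57·exp(0.008·81+0.085·-6.1) = 0.6514
  sum: 2.392 + 0.6514 → r_corr = 3.043 μm/a
Long-term exponent b (ISO 9224 Table 2, B1) = 0.813
  D(14) = 3.043 × 14^0.813 = 3.043 × 8.547 = 26.01 μm
  Mass loss = 26.01 μm × 7.14 g/cm³ = 185.7 g·m⁻²

D(14) = 186 g·m⁻²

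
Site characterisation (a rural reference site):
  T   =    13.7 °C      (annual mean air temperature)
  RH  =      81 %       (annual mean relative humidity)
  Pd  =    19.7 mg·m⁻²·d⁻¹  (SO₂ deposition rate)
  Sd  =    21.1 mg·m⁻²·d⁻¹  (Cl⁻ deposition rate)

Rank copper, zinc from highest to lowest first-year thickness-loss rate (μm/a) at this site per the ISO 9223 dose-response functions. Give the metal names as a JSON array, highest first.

copper: temperature factor f = -0.080·(3.7) = -0.2960
  sulphur-dioxide contribution → 1.018 μm/a
  chloride contribution → 0.8438 μm/a
  total first-year rate 1.862 μm/a
zinc: temperature factor f = -0.071·(3.7) = -0.2627
  sulphur-dioxide contribution → 1.528 μm/a
  chloride contribution → 0.6096 μm/a
  ⇒ r_corr(zinc) = 2.138 μm/a
Ordering by μm/a: zinc (2.14) > copper (1.86)

["zinc", "copper"]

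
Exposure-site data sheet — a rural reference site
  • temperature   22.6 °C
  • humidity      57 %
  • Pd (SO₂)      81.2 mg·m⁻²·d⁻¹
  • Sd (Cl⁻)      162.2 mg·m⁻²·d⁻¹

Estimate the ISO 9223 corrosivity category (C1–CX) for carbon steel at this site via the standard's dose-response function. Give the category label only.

carbon steel: temperature factor f = -0.054·(12.6) = -0.6804
  SO₂ term: 1.77·81.2^0.52·exp(0.02·57-0.6804) = 27.58
  Sd branch = 0.102·Sd^0.62·e^(0.033·RH+0.04·T) = 38.76 μm/a
  r_corr = 27.58 + 38.76 = 66.33 μm/a
Category bounds: 50…80 μm/a bracket r_corr ⇒ C4

C4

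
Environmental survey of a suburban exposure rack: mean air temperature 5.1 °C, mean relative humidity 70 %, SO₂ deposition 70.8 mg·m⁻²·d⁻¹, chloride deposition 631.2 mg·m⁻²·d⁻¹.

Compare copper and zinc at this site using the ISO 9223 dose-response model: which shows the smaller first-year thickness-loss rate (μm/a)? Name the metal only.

copper: T≤10 °C ⇒ hinge +0.126·(5.1−10) = -0.6174
  sulphur-dioxide contribution → 0.538 μm/a
  chloride contribution → 0.9327 μm/a
  total first-year rate 1.471 μm/a
zinc: temperature factor f = +0.038·(-4.9) = -0.1862
  sulphur-dioxide contribution → 1.746 μm/a
  chloride contribution → 1.865 μm/a
  total first-year rate 3.611 μm/a
Ordering by μm/a: zinc (3.61) > copper (1.47)

copper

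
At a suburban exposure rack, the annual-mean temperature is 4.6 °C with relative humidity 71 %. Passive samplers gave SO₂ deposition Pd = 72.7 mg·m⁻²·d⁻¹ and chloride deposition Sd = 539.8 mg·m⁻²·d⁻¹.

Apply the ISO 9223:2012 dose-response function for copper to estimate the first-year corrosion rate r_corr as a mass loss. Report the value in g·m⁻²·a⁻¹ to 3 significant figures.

r_corr = 12.9 g·m⁻²·a⁻¹

copper: f(T) = +0.126·(T−10) [T≤10 °C] = -0.6804
  Pd branch = 0.0053·Pd^0.26·e^(0.059·RH+f) = 0.5396 μm/a
  Sd branch = 0.01025·Sd^0.27·e^(0.036·RH+0.049·T) = 0.9044 μm/a
  r_corr = 0.5396 + 0.9044 = 1.444 μm/a
Convert to mass loss: 1.444 μm/a × 8.96 g/cm³ = 12.94 g·m⁻²·a⁻¹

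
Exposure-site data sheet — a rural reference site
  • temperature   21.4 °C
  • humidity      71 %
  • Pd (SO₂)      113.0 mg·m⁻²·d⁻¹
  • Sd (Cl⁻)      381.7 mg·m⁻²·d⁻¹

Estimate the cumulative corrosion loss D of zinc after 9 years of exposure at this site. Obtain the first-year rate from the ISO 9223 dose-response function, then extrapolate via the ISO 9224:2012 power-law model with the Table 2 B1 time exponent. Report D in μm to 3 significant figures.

zinc: T>10 °C ⇒ hinge -0.071·(21.4−10) = -0.8094
  sulphur-dioxide contribution → 1.205 μm/a
  chloride contribution → 5.64 μm/a
  total first-year rate 6.845 μm/a
Long-term exponent b (ISO 9224 Table 2, B1) = 0.813
  D(9) = 6.845 × 9^0.813 = 6.845 × 5.968 = 40.85 μm

D(9) = 40.8 μm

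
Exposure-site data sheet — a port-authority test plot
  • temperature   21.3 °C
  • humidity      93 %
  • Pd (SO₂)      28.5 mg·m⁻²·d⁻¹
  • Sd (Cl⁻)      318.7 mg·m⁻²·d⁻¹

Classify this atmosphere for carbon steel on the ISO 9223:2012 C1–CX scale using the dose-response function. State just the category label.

carbon steel: temperature factor f = -0.054·(11.3) = -0.6102
  SO₂ term: 1.77·28.5^0.52·exp(0.02·93-0.6102) = 35.26
  Sd branch = 0.102·Sd^0.62·e^(0.033·RH+0.04·T) = 183.5 μm/a
  sum: 35.26 + 183.5 → r_corr = 218.7 μm/a
ISO 9223 Table 2 (carbon steel): 200 < 219 ≤ 700 μm/a ⇒ CX

CX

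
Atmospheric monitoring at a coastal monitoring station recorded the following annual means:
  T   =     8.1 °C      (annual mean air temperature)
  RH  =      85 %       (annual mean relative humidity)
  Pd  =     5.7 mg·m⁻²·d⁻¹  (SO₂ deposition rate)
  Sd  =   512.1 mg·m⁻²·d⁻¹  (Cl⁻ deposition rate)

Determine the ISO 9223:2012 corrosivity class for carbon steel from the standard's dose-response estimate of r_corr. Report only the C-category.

C5

carbon steel: temperature factor f = +0.150·(-1.9) = -0.2850
  Pd branch = 1.77·Pd^0.52·e^(0.02·RH+f) = 18.01 μm/a
  Sd branch = 0.102·Sd^0.62·e^(0.033·RH+0.04·T) = 111.5 μm/a
  sum: 18.01 + 111.5 → r_corr = 129.5 μm/a
ISO 9223 Table 2 (carbon steel): 80 < 130 ≤ 200 μm/a ⇒ C5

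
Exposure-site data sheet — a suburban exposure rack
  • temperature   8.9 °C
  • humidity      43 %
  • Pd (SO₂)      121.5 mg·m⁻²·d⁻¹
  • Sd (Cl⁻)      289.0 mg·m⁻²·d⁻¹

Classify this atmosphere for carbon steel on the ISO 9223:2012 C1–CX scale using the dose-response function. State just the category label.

C4

carbon steel: f(T) = +0.150·(T−10) [T≤10 °C] = -0.1650
  sulphur-dioxide contribution → 43.03 μm/a
  chloride contribution → 20.19 μm/a
  total first-year rate 63.23 μm/a
63.2 μm/a falls in (50, 80] for carbon steel → category C4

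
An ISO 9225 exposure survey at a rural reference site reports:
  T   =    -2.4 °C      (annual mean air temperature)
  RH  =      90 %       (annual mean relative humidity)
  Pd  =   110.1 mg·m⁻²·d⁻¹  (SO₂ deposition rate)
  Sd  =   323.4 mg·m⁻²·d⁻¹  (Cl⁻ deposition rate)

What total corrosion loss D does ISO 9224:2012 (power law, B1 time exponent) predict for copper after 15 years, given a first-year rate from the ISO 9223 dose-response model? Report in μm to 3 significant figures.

copper: temperature factor f = +0.126·(-12.4) = -1.5624
  sulphur-dioxide contribution → 0.7633 μm/a
  chloride contribution → 1.108 μm/a
  ⇒ r_corr(copper) = 1.871 μm/a
ISO 9224: D(t) = r_corr · t^b with b = 0.667 (copper, B1)
  D(15) = 1.871 × 15^0.667 = 1.871 × 6.088 = 11.39 μm

D(15) = 11.4 μm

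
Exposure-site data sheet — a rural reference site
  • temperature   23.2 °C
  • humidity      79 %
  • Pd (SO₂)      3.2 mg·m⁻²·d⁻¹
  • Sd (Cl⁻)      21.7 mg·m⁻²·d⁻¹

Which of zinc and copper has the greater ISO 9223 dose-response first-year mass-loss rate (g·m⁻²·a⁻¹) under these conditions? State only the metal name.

zinc: f(T) = -0.071·(T−10) [T>10 °C] = -0.9372
  SO₂ term: 0.0129·3.2^0.44·exp(0.046·79-0.9372) = 0.3192
  Sd branch = 0.0175·Sd^0.57·e^(0.008·RH+0.085·T) = 1.367 μm/a
  r_corr = 0.3192 + 1.367 = 1.686 μm/a
  mass loss = 1.686 μm/a × 7.14 g/cm³ = 12.04 g·m⁻²·a⁻¹
copper: temperature factor f = -0.080·(13.2) = -1.0560
  Pd branch = 0.0053·Pd^0.26·e^(0.059·RH+f) = 0.2638 μm/a
  Cl⁻ term: 0.01025·21.7^0.27·exp(0.036·79+0.049·23.2) = 1.26
  sum: 0.2638 + 1.26 → r_corr = 1.524 μm/a
  mass loss = 1.524 μm/a × 8.96 g/cm³ = 13.65 g·m⁻²·a⁻¹
Ordering by g·m⁻²·a⁻¹: copper (13.7) > zinc (12)

copper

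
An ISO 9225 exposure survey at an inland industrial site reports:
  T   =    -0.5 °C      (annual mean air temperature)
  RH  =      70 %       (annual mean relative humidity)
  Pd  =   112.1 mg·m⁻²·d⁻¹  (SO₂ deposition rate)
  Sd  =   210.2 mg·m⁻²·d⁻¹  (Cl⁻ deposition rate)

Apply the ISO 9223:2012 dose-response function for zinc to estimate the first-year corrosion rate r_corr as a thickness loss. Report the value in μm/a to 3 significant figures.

r_corr = 2.35 μm/a

zinc: f(T) = +0.038·(T−10) [T≤10 °C] = -0.3990
  sulphur-dioxide contribution → 1.728 μm/a
  chloride contribution → 0.619 μm/a
  ⇒ r_corr(zinc) = 2.347 μm/a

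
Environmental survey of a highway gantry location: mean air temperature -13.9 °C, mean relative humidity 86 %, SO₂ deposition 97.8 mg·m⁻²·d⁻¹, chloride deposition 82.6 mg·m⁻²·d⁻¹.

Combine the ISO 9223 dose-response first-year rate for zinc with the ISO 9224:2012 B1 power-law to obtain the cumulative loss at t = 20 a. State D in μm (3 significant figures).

D(20) = 24.8 μm

zinc: temperature factor f = +0.038·(-23.9) = -0.9082
  sulphur-dioxide contribution → 2.042 μm/a
  chloride contribution → 0.1322 μm/a
  ⇒ r_corr(zinc) = 2.174 μm/a
Power-law: D(20) = r_corr · 20^0.813
  D(20) = 2.174 × 20^0.813 = 2.174 × 11.42 = 24.83 μm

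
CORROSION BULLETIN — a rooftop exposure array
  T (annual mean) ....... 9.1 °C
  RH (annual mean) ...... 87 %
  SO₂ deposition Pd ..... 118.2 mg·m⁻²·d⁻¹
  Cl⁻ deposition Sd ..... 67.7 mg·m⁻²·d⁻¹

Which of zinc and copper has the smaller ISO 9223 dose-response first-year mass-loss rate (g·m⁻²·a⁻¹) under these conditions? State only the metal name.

zinc: f(T) = +0.038·(T−10) [T≤10 °C] = -0.0342
  SO₂ term: 0.0129·118.2^0.44·exp(0.046·87-0.0342) = 5.568
  Cl⁻ term: 0.0175·67.7^0.57·exp(0.008·87+0.085·9.1) = 0.8408
  sum: 5.568 + 0.8408 → r_corr = 6.409 μm/a
  mass loss = 6.409 μm/a × 7.14 g/cm³ = 45.76 g·m⁻²·a⁻¹
copper: f(T) = +0.126·(T−10) [T≤10 °C] = -0.1134
  SO₂ term: 0.0053·118.2^0.26·exp(0.059·87-0.1134) = 2.774
  Cl⁻ term: 0.01025·67.7^0.27·exp(0.036·87+0.049·9.1) = 1.145
  sum: 2.774 + 1.145 → r_corr = 3.919 μm/a
  mass loss = 3.919 μm/a × 8.96 g/cm³ = 35.12 g·m⁻²·a⁻¹
Ordering by g·m⁻²·a⁻¹: zinc (45.8) > copper (35.1)

copper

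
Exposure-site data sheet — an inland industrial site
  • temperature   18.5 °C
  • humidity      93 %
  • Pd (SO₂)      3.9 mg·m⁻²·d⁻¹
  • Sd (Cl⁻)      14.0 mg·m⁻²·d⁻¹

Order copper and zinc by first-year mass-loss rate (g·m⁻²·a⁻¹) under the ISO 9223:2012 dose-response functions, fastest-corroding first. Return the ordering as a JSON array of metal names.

["copper", "zinc"]

copper: temperature factor f = -0.080·(8.5) = -0.6800
  SO₂ term: 0.0053·3.9^0.26·exp(0.059·93-0.6800) = 0.9239
  Cl⁻ term: 0.01025·14.0^0.27·exp(0.036·93+0.049·18.5) = 1.472
  r_corr = 0.9239 + 1.472 = 2.396 μm/a
  mass loss = 2.396 μm/a × 8.96 g/cm³ = 21.47 g·m⁻²·a⁻¹
zinc: T>10 °C ⇒ hinge -0.071·(18.5−10) = -0.6035
  SO₂ term: 0.0129·3.9^0.44·exp(0.046·93-0.6035) = 0.9257
  Cl⁻ term: 0.0175·14.0^0.57·exp(0.008·93+0.085·18.5) = 0.7987
  sum: 0.9257 + 0.7987 → r_corr = 1.724 μm/a
  mass loss = 1.724 μm/a × 7.14 g/cm³ = 12.31 g·m⁻²·a⁻¹
Ordering by g·m⁻²·a⁻¹: copper (21.5) > zinc (12.3)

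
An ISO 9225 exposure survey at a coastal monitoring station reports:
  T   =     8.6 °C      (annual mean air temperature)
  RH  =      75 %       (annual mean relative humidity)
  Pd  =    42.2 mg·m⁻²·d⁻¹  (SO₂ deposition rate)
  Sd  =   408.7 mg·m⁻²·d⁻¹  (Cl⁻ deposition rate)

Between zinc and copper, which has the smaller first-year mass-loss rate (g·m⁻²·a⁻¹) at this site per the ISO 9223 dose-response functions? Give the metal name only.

copper

zinc: f(T) = +0.038·(T−10) [T≤10 °C] = -0.0532
  SO₂ term: 0.0129·42.2^0.44·exp(0.046·75-0.0532) = 2
  Cl⁻ term: 0.0175·408.7^0.57·exp(0.008·75+0.085·8.6) = 2.04
  r_corr = 2 + 2.04 = 4.039 μm/a
  mass loss = 4.039 μm/a × 7.14 g/cm³ = 28.84 g·m⁻²·a⁻¹
copper: f(T) = +0.126·(T−10) [T≤10 °C] = -0.1764
  SO₂ term: 0.0053·42.2^0.26·exp(0.059·75-0.1764) = 0.9817
  Cl⁻ term: 0.01025·408.7^0.27·exp(0.036·75+0.049·8.6) = 1.179
  r_corr = 0.9817 + 1.179 = 2.16 μm/a
  mass loss = 2.16 μm/a × 8.96 g/cm³ = 19.36 g·m⁻²·a⁻¹
Ordering by g·m⁻²·a⁻¹: zinc (28.8) > copper (19.4)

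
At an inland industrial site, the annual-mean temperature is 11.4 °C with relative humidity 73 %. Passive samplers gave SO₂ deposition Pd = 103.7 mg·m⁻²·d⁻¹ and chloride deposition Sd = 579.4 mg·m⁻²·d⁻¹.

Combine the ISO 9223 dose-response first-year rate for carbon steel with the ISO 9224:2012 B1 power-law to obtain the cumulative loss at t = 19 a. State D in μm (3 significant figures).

carbon steel: f(T) = -0.054·(T−10) [T>10 °C] = -0.0756
  Pd branch = 1.77·Pd^0.52·e^(0.02·RH+f) = 78.96 μm/a
  Sd branch = 0.102·Sd^0.62·e^(0.033·RH+0.04·T) = 92.45 μm/a
  sum: 78.96 + 92.45 → r_corr = 171.4 μm/a
Long-term exponent b (ISO 9224 Table 2, B1) = 0.523
  D(19) = 171.4 × 19^0.523 = 171.4 × 4.664 = 799.5 μm

D(19) = 800 μm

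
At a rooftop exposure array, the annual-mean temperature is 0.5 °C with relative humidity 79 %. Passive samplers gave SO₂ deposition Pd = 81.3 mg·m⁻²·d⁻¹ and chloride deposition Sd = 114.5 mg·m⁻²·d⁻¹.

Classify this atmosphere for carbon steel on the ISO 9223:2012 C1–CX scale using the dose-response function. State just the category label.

C3

carbon steel: temperature factor f = +0.150·(-9.5) = -1.4250
  Pd branch = 1.77·Pd^0.52·e^(0.02·RH+f) = 20.35 μm/a
  Cl⁻ term: 0.102·114.5^0.62·exp(0.033·79+0.04·0.5) = 26.67
  sum: 20.35 + 26.67 → r_corr = 47.01 μm/a
ISO 9223 Table 2 (carbon steel): 25 < 47 ≤ 50 μm/a ⇒ C3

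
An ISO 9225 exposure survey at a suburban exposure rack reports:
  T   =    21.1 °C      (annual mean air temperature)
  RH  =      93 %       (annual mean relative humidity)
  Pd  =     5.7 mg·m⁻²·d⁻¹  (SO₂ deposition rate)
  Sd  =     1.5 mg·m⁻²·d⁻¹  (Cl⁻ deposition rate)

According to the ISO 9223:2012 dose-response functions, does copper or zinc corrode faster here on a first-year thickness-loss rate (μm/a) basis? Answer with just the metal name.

copper: f(T) = -0.080·(T−10) [T>10 °C] = -0.8880
  SO₂ term: 0.0053·5.7^0.26·exp(0.059·93-0.8880) = 0.8282
  Sd branch = 0.01025·Sd^0.27·e^(0.036·RH+0.049·T) = 0.9148 μm/a
  r_corr = 0.8282 + 0.9148 = 1.743 μm/a
zinc: f(T) = -0.071·(T−10) [T>10 °C] = -0.7881
  SO₂ term: 0.0129·5.7^0.44·exp(0.046·93-0.7881) = 0.9095
  Cl⁻ term: 0.0175·1.5^0.57·exp(0.008·93+0.085·21.1) = 0.2789
  r_corr = 0.9095 + 0.2789 = 1.188 μm/a
Ordering by μm/a: copper (1.74) > zinc (1.19)

copper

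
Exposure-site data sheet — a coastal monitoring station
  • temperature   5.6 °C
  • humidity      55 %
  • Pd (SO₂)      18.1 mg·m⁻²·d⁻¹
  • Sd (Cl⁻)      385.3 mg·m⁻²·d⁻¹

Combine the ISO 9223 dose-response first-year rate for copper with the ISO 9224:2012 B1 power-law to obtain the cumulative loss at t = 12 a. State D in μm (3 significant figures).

D(12) = 3.43 μm

copper: T≤10 °C ⇒ hinge +0.126·(5.6−10) = -0.5544
  SO₂ term: 0.0053·18.1^0.26·exp(0.059·55-0.5544) = 0.1659
  Cl⁻ term: 0.01025·385.3^0.27·exp(0.036·55+0.049·5.6) = 0.4875
  r_corr = 0.1659 + 0.4875 = 0.6534 μm/a
ISO 9224: D(t) = r_corr · t^b with b = 0.667 (copper, B1)
  D(12) = 0.6534 × 12^0.667 = 0.6534 × 5.246 = 3.427 μm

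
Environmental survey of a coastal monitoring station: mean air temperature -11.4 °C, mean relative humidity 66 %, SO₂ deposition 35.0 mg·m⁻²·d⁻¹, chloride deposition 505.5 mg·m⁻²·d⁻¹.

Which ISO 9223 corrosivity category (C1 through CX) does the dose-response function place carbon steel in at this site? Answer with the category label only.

C3

carbon steel: temperature factor f = +0.150·(-21.4) = -3.2100
  SO₂ term: 1.77·35.0^0.52·exp(0.02·66-3.2100) = 1.699
  Cl⁻ term: 0.102·505.5^0.62·exp(0.033·66+0.04·-11.4) = 27.09
  r_corr = 1.699 + 27.09 = 28.79 μm/a
28.8 μm/a falls in (25, 50] for carbon steel → category C3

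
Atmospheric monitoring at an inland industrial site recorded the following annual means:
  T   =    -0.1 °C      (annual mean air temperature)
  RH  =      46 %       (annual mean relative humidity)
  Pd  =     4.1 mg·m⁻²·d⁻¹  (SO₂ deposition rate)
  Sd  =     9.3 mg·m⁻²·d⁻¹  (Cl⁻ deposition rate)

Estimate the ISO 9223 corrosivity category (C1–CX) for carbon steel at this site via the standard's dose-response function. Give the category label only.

carbon steel: f(T) = +0.150·(T−10) [T≤10 °C] = -1.5150
  Pd branch = 1.77·Pd^0.52·e^(0.02·RH+f) = 2.033 μm/a
  Cl⁻ term: 0.102·9.3^0.62·exp(0.033·46+0.04·-0.1) = 1.847
  r_corr = 2.033 + 1.847 = 3.881 μm/a
3.88 μm/a falls in (1.3, 25] for carbon steel → category C2

C2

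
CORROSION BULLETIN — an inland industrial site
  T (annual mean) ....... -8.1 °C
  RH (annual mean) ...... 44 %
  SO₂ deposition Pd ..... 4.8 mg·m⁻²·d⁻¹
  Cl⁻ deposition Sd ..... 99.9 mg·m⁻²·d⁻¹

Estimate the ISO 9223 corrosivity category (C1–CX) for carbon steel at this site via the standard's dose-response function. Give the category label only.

C2

carbon steel: temperature factor f = +0.150·(-18.1) = -2.7150
  sulphur-dioxide contribution → 0.6387 μm/a
  chloride contribution → 5.473 μm/a
  total first-year rate 6.112 μm/a
ISO 9223 Table 2 (carbon steel): 1.3 < 6.11 ≤ 25 μm/a ⇒ C2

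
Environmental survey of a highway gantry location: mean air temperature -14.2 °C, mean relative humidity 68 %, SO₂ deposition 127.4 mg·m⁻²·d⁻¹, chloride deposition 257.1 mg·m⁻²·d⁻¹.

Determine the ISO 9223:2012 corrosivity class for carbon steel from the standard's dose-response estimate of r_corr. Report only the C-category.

carbon steel: temperature factor f = +0.150·(-24.2) = -3.6300
  sulphur-dioxide contribution → 2.274 μm/a
  chloride contribution → 17.01 μm/a
  total first-year rate 19.29 μm/a
ISO 9223 Table 2 (carbon steel): 1.3 < 19.3 ≤ 25 μm/a ⇒ C2

C2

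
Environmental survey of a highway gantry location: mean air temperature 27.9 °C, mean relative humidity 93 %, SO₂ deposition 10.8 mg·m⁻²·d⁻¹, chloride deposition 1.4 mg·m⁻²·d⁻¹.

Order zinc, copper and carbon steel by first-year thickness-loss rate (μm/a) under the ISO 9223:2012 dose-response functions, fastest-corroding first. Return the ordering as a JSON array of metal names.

["carbon steel", "copper", "zinc"]

zinc: T>10 °C ⇒ hinge -0.071·(27.9−10) = -1.2709
  sulphur-dioxide contribution → 0.7435 μm/a
  chloride contribution → 0.4779 μm/a
  ⇒ r_corr(zinc) = 1.221 μm/a
copper: T>10 °C ⇒ hinge -0.080·(27.9−10) = -1.4320
  sulphur-dioxide contribution → 0.5676 μm/a
  chloride contribution → 1.253 μm/a
  total first-year rate 1.82 μm/a
carbon steel: temperature factor f = -0.054·(17.9) = -0.9666
  sulphur-dioxide contribution → 14.91 μm/a
  chloride contribution → 8.255 μm/a
  total first-year rate 23.16 μm/a
Ordering by μm/a: carbon steel (23.2) > copper (1.82) > zinc (1.22)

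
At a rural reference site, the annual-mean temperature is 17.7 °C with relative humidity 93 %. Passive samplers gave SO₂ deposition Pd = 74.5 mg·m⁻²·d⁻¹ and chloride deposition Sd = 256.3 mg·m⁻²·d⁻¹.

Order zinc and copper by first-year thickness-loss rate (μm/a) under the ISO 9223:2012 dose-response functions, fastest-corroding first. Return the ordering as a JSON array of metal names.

["zinc", "copper"]

zinc: f(T) = -0.071·(T−10) [T>10 °C] = -0.5467
  sulphur-dioxide contribution → 3.588 μm/a
  chloride contribution → 3.913 μm/a
  total first-year rate 7.501 μm/a
copper: temperature factor f = -0.080·(7.7) = -0.6160
  sulphur-dioxide contribution → 2.121 μm/a
  chloride contribution → 3.103 μm/a
  ⇒ r_corr(copper) = 5.224 μm/a
Ordering by μm/a: zinc (7.5) > copper (5.22)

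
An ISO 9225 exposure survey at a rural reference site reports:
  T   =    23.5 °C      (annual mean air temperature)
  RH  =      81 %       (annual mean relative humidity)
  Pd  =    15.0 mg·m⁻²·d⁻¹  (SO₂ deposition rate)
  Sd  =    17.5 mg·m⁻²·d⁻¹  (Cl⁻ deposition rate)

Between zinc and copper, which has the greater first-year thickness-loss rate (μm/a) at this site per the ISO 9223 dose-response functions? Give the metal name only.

zinc

zinc: f(T) = -0.071·(T−10) [T>10 °C] = -0.9585
  Pd branch = 0.0129·Pd^0.44·e^(0.046·RH+f) = 0.6761 μm/a
  Cl⁻ term: 0.0175·17.5^0.57·exp(0.008·81+0.085·23.5) = 1.26
  sum: 0.6761 + 1.26 → r_corr = 1.936 μm/a
copper: f(T) = -0.080·(T−10) [T>10 °C] = -1.0800
  Pd branch = 0.0053·Pd^0.26·e^(0.059·RH+f) = 0.433 μm/a
  Sd branch = 0.01025·Sd^0.27·e^(0.036·RH+0.049·T) = 1.297 μm/a
  r_corr = 0.433 + 1.297 = 1.73 μm/a
Ordering by μm/a: zinc (1.94) > copper (1.73)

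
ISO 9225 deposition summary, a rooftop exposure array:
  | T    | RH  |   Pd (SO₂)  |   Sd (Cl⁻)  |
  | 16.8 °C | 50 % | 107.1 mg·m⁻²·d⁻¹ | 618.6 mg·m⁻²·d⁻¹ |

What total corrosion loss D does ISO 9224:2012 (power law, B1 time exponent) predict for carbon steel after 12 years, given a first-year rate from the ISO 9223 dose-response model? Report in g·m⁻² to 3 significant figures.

D(12) = 2.70e+03 g·m⁻²

carbon steel: T>10 °C ⇒ hinge -0.054·(16.8−10) = -0.3672
  Pd branch = 1.77·Pd^0.52·e^(0.02·RH+f) = 37.87 μm/a
  Sd branch = 0.102·Sd^0.62·e^(0.033·RH+0.04·T) = 55.94 μm/a
  r_corr = 37.87 + 55.94 = 93.81 μm/a
Power-law: D(12) = r_corr · 12^0.523
  D(12) = 93.81 × 12^0.523 = 93.81 × 3.668 = 344.1 μm
  Mass loss = 344.1 μm × 7.85 g/cm³ = 2701 g·m⁻²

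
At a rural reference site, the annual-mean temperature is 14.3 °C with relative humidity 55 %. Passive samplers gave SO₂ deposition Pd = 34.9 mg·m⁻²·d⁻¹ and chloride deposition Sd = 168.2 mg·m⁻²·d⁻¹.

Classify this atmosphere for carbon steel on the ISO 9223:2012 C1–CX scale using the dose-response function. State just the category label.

carbon steel: f(T) = -0.054·(T−10) [T>10 °C] = -0.2322
  SO₂ term: 1.77·34.9^0.52·exp(0.02·55-0.2322) = 26.74
  Sd branch = 0.102·Sd^0.62·e^(0.033·RH+0.04·T) = 26.62 μm/a
  r_corr = 26.74 + 26.62 = 53.36 μm/a
Category bounds: 50…80 μm/a bracket r_corr ⇒ C4

C4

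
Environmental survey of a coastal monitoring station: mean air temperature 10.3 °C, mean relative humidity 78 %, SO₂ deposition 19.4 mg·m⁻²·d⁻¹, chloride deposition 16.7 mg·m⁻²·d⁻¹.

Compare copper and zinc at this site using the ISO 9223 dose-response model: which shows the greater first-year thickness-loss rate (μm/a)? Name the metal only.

copper: T>10 °C ⇒ hinge -0.080·(10.3−10) = -0.0240
  Pd branch = 0.0053·Pd^0.26·e^(0.059·RH+f) = 1.115 μm/a
  Sd branch = 0.01025·Sd^0.27·e^(0.036·RH+0.049·T) = 0.6019 μm/a
  r_corr = 1.115 + 0.6019 = 1.717 μm/a
zinc: f(T) = -0.071·(T−10) [T>10 °C] = -0.0213
  SO₂ term: 0.0129·19.4^0.44·exp(0.046·78-0.0213) = 1.684
  Cl⁻ term: 0.0175·16.7^0.57·exp(0.008·78+0.085·10.3) = 0.3901
  sum: 1.684 + 0.3901 → r_corr = 2.074 μm/a
Ordering by μm/a: zinc (2.07) > copper (1.72)

zinc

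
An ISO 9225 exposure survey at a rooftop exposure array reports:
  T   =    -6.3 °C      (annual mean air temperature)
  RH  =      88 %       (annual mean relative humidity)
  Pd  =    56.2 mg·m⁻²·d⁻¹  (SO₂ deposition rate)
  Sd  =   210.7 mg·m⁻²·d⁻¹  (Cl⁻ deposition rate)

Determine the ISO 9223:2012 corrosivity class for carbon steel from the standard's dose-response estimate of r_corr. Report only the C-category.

carbon steel: T≤10 °C ⇒ hinge +0.150·(-6.3−10) = -2.4450
  Pd branch = 1.77·Pd^0.52·e^(0.02·RH+f) = 7.25 μm/a
  Sd branch = 0.102·Sd^0.62·e^(0.033·RH+0.04·T) = 39.9 μm/a
  sum: 7.25 + 39.9 → r_corr = 47.15 μm/a
47.2 μm/a falls in (25, 50] for carbon steel → category C3

C3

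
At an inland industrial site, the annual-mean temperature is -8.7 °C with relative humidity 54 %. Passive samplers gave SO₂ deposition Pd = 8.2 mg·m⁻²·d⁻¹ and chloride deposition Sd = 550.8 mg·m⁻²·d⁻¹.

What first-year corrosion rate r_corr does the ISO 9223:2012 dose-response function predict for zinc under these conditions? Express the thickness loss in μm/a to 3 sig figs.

r_corr = 0.662 μm/a

zinc: temperature factor f = +0.038·(-18.7) = -0.7106
  Pd branch = 0.0129·Pd^0.44·e^(0.046·RH+f) = 0.1918 μm/a
  Sd branch = 0.0175·Sd^0.57·e^(0.008·RH+0.085·T) = 0.4697 μm/a
  r_corr = 0.1918 + 0.4697 = 0.6615 μm/a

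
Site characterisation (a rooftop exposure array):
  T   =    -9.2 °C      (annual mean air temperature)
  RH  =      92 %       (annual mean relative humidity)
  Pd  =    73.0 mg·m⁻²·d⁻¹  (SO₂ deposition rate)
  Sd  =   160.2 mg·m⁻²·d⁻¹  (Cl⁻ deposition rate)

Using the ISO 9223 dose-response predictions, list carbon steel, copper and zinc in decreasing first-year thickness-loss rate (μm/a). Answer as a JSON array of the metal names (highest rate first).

["carbon steel", "zinc", "copper"]

carbon steel: T≤10 °C ⇒ hinge +0.150·(-9.2−10) = -2.8800
  Pd branch = 1.77·Pd^0.52·e^(0.02·RH+f) = 5.824 μm/a
  Sd branch = 0.102·Sd^0.62·e^(0.033·RH+0.04·T) = 34.21 μm/a
  sum: 5.824 + 34.21 → r_corr = 40.04 μm/a
copper: temperature factor f = +0.126·(-19.2) = -2.4192
  SO₂ term: 0.0053·73.0^0.26·exp(0.059·92-2.4192) = 0.3277
  Cl⁻ term: 0.01025·160.2^0.27·exp(0.036·92+0.049·-9.2) = 0.7056
  r_corr = 0.3277 + 0.7056 = 1.033 μm/a
zinc: temperature factor f = +0.038·(-19.2) = -0.7296
  SO₂ term: 0.0129·73.0^0.44·exp(0.046·92-0.7296) = 2.828
  Cl⁻ term: 0.0175·160.2^0.57·exp(0.008·92+0.085·-9.2) = 0.3018
  r_corr = 2.828 + 0.3018 = 3.13 μm/a
Ordering by μm/a: carbon steel (40) > zinc (3.13) > copper (1.03)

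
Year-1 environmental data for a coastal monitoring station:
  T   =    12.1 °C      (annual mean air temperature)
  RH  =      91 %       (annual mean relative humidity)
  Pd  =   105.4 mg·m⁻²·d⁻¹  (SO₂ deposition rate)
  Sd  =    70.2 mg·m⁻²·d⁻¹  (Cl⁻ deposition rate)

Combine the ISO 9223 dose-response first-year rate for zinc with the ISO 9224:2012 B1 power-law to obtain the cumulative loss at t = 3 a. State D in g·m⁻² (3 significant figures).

zinc: T>10 °C ⇒ hinge -0.071·(12.1−10) = -0.1491
  Pd branch = 0.0129·Pd^0.44·e^(0.046·RH+f) = 5.673 μm/a
  Cl⁻ term: 0.0175·70.2^0.57·exp(0.008·91+0.085·12.1) = 1.144
  r_corr = 5.673 + 1.144 = 6.817 μm/a
Power-law: D(3) = r_corr · 3^0.813
  D(3) = 6.817 × 3^0.813 = 6.817 × 2.443 = 16.65 μm
  Mass loss = 16.65 μm × 7.14 g/cm³ = 118.9 g·m⁻²

D(3) = 119 g·m⁻²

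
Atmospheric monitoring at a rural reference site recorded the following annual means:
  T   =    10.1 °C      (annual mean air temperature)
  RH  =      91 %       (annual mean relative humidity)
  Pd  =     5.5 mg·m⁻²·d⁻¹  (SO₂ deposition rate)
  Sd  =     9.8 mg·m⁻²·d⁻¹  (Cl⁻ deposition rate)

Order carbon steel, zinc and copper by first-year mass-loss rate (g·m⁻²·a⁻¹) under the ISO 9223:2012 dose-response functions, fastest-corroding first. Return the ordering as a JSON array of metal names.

["carbon steel", "copper", "zinc"]

carbon steel: f(T) = -0.054·(T−10) [T>10 °C] = -0.0054
  Pd branch = 1.77·Pd^0.52·e^(0.02·RH+f) = 26.37 μm/a
  Cl⁻ term: 0.102·9.8^0.62·exp(0.033·91+0.04·10.1) = 12.67
  sum: 26.37 + 12.67 → r_corr = 39.04 μm/a
  mass loss = 39.04 μm/a × 7.85 g/cm³ = 306.4 g·m⁻²·a⁻¹
zinc: temperature factor f = -0.071·(0.1) = -0.0071
  Pd branch = 0.0129·Pd^0.44·e^(0.046·RH+f) = 1.783 μm/a
  Sd branch = 0.0175·Sd^0.57·e^(0.008·RH+0.085·T) = 0.3141 μm/a
  r_corr = 1.783 + 0.3141 = 2.097 μm/a
  mass loss = 2.097 μm/a × 7.14 g/cm³ = 14.98 g·m⁻²·a⁻¹
copper: temperature factor f = -0.080·(0.1) = -0.0080
  Pd branch = 0.0053·Pd^0.26·e^(0.059·RH+f) = 1.758 μm/a
  Sd branch = 0.01025·Sd^0.27·e^(0.036·RH+0.049·T) = 0.8242 μm/a
  r_corr = 1.758 + 0.8242 = 2.582 μm/a
  mass loss = 2.582 μm/a × 8.96 g/cm³ = 23.14 g·m⁻²·a⁻¹
Ordering by g·m⁻²·a⁻¹: carbon steel (306) > copper (23.1) > zinc (15)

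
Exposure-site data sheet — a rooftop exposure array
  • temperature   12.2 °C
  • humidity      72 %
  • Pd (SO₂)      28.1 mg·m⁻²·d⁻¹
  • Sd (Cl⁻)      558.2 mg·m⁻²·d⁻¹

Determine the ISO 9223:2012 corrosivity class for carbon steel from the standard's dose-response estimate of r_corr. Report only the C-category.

C5

carbon steel: T>10 °C ⇒ hinge -0.054·(12.2−10) = -0.1188
  sulphur-dioxide contribution → 37.59 μm/a
  chloride contribution → 90.25 μm/a
  ⇒ r_corr(carbon steel) = 127.8 μm/a
ISO 9223 Table 2 (carbon steel): 80 < 128 ≤ 200 μm/a ⇒ C5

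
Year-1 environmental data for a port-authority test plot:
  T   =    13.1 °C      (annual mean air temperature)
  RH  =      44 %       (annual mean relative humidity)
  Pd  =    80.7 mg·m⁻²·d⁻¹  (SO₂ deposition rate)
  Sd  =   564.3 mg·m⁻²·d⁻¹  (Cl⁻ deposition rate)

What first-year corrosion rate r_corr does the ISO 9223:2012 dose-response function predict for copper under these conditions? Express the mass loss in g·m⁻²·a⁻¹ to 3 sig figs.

copper: T>10 °C ⇒ hinge -0.080·(13.1−10) = -0.2480
  sulphur-dioxide contribution → 0.1737 μm/a
  chloride contribution → 0.5252 μm/a
  total first-year rate 0.6989 μm/a
Convert to mass loss: 0.6989 μm/a × 8.96 g/cm³ = 6.262 g·m⁻²·a⁻¹

r_corr = 6.26 g·m⁻²·a⁻¹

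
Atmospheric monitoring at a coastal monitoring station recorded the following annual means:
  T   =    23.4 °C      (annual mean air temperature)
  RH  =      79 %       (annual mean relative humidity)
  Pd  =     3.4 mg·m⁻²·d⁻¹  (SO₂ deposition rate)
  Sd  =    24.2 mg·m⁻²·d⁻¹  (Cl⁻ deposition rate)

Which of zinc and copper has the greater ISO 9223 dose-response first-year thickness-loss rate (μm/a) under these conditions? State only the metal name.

zinc

zinc: f(T) = -0.071·(T−10) [T>10 °C] = -0.9514
  Pd branch = 0.0129·Pd^0.44·e^(0.046·RH+f) = 0.3232 μm/a
  Cl⁻ term: 0.0175·24.2^0.57·exp(0.008·79+0.085·23.4) = 1.479
  r_corr = 0.3232 + 1.479 = 1.803 μm/a
copper: temperature factor f = -0.080·(13.4) = -1.0720
  SO₂ term: 0.0053·3.4^0.26·exp(0.059·79-1.0720) = 0.2637
  Cl⁻ term: 0.01025·24.2^0.27·exp(0.036·79+0.049·23.4) = 1.311
  sum: 0.2637 + 1.311 → r_corr = 1.574 μm/a
Ordering by μm/a: zinc (1.8) > copper (1.57)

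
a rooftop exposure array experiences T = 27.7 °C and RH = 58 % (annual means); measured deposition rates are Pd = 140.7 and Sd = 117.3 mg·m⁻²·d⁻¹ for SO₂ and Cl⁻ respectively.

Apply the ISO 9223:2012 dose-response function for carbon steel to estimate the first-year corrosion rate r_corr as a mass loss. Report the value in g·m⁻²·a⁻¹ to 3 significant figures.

r_corr = 539 g·m⁻²·a⁻¹

carbon steel: temperature factor f = -0.054·(17.7) = -0.9558
  sulphur-dioxide contribution → 28.43 μm/a
  chloride contribution → 40.18 μm/a
  ⇒ r_corr(carbon steel) = 68.61 μm/a
Convert to mass loss: 68.61 μm/a × 7.85 g/cm³ = 538.6 g·m⁻²·a⁻¹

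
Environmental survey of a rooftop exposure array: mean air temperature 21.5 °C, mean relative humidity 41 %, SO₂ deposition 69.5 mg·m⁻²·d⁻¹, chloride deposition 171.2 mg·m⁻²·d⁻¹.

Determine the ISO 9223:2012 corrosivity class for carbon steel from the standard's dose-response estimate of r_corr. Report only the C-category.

carbon steel: f(T) = -0.054·(T−10) [T>10 °C] = -0.6210
  SO₂ term: 1.77·69.5^0.52·exp(0.02·41-0.6210) = 19.6
  Cl⁻ term: 0.102·171.2^0.62·exp(0.033·41+0.04·21.5) = 22.62
  r_corr = 19.6 + 22.62 = 42.22 μm/a
ISO 9223 Table 2 (carbon steel): 25 < 42.2 ≤ 50 μm/a ⇒ C3

C3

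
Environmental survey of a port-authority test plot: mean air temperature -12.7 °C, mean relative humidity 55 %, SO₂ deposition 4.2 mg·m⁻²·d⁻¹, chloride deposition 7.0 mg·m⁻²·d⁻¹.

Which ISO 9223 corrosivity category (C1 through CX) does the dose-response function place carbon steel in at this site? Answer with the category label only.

C2

carbon steel: T≤10 °C ⇒ hinge +0.150·(-12.7−10) = -3.4050
  SO₂ term: 1.77·4.2^0.52·exp(0.02·55-3.4050) = 0.3724
  Sd branch = 0.102·Sd^0.62·e^(0.033·RH+0.04·T) = 1.259 μm/a
  sum: 0.3724 + 1.259 → r_corr = 1.632 μm/a
Category bounds: 1.3…25 μm/a bracket r_corr ⇒ C2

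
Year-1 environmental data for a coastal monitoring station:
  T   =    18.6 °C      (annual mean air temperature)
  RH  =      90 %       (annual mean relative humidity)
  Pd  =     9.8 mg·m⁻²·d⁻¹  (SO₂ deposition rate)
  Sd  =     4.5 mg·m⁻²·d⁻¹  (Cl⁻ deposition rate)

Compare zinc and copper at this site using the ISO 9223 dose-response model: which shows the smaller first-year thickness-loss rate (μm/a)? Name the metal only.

zinc: T>10 °C ⇒ hinge -0.071·(18.6−10) = -0.6106
  sulphur-dioxide contribution → 1.201 μm/a
  chloride contribution → 0.4118 μm/a
  total first-year rate 1.613 μm/a
copper: temperature factor f = -0.080·(8.6) = -0.6880
  sulphur-dioxide contribution → 0.9757 μm/a
  chloride contribution → 0.9773 μm/a
  ⇒ r_corr(copper) = 1.953 μm/a
Ordering by μm/a: copper (1.95) > zinc (1.61)

zinc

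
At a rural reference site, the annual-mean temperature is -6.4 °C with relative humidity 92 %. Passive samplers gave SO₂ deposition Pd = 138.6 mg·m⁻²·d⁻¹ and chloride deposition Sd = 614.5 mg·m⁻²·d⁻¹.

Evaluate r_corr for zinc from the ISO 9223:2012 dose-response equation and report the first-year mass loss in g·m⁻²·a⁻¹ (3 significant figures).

zinc: T≤10 °C ⇒ hinge +0.038·(-6.4−10) = -0.6232
  SO₂ term: 0.0129·138.6^0.44·exp(0.046·92-0.6232) = 4.171
  Cl⁻ term: 0.0175·614.5^0.57·exp(0.008·92+0.085·-6.4) = 0.8239
  r_corr = 4.171 + 0.8239 = 4.995 μm/a
Convert to mass loss: 4.995 μm/a × 7.14 g/cm³ = 35.66 g·m⁻²·a⁻¹

r_corr = 35.7 g·m⁻²·a⁻¹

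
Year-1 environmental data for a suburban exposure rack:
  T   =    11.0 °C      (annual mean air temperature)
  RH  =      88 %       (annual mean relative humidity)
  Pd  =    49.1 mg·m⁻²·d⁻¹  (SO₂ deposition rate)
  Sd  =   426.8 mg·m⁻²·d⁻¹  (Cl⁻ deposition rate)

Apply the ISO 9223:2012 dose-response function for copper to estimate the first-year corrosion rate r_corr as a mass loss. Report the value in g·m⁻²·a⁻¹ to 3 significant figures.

r_corr = 40.9 g·m⁻²·a⁻¹

copper: f(T) = -0.080·(T−10) [T>10 °C] = -0.0800
  SO₂ term: 0.0053·49.1^0.26·exp(0.059·88-0.0800) = 2.421
  Cl⁻ term: 0.01025·426.8^0.27·exp(0.036·88+0.049·11.0) = 2.142
  sum: 2.421 + 2.142 → r_corr = 4.563 μm/a
Convert to mass loss: 4.563 μm/a × 8.96 g/cm³ = 40.89 g·m⁻²·a⁻¹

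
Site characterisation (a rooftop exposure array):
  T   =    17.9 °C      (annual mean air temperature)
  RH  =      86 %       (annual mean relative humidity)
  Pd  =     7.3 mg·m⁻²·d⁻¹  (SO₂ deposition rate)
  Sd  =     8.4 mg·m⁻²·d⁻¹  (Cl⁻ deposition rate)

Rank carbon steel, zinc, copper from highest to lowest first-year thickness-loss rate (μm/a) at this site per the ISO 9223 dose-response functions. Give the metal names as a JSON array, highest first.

["carbon steel", "copper", "zinc"]

carbon steel: f(T) = -0.054·(T−10) [T>10 °C] = -0.4266
  sulphur-dioxide contribution → 18.14 μm/a
  chloride contribution → 13.34 μm/a
  total first-year rate 31.48 μm/a
zinc: temperature factor f = -0.071·(7.9) = -0.5609
  sulphur-dioxide contribution → 0.9224 μm/a
  chloride contribution → 0.5364 μm/a
  total first-year rate 1.459 μm/a
copper: T>10 °C ⇒ hinge -0.080·(17.9−10) = -0.6320
  sulphur-dioxide contribution → 0.7549 μm/a
  chloride contribution → 0.9678 μm/a
  total first-year rate 1.723 μm/a
Ordering by μm/a: carbon steel (31.5) > copper (1.72) > zinc (1.46)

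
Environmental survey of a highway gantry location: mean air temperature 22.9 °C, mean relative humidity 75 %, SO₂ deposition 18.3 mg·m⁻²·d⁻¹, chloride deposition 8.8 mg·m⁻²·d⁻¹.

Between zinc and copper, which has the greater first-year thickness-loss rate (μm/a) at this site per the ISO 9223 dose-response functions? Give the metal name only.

zinc: T>10 °C ⇒ hinge -0.071·(22.9−10) = -0.9159
  sulphur-dioxide contribution → 0.5843 μm/a
  chloride contribution → 0.7715 μm/a
  total first-year rate 1.356 μm/a
copper: f(T) = -0.080·(T−10) [T>10 °C] = -1.0320
  sulphur-dioxide contribution → 0.3358 μm/a
  chloride contribution → 0.8427 μm/a
  ⇒ r_corr(copper) = 1.178 μm/a
Ordering by μm/a: zinc (1.36) > copper (1.18)

zinc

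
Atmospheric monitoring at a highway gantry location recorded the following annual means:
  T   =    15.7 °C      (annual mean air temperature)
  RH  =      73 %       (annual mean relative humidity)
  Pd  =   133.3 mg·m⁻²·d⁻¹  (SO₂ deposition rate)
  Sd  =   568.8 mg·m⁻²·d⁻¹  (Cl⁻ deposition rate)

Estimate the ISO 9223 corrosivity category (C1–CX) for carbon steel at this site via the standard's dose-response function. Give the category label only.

carbon steel: f(T) = -0.054·(T−10) [T>10 °C] = -0.3078
  SO₂ term: 1.77·133.3^0.52·exp(0.02·73-0.3078) = 71.33
  Cl⁻ term: 0.102·568.8^0.62·exp(0.033·73+0.04·15.7) = 108.5
  sum: 71.33 + 108.5 → r_corr = 179.9 μm/a
Category bounds: 80…200 μm/a bracket r_corr ⇒ C5

C5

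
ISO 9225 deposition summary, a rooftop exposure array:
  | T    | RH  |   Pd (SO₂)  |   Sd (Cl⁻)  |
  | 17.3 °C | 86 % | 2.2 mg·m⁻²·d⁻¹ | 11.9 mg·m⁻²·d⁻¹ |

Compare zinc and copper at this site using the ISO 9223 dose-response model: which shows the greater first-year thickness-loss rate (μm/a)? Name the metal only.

copper

zinc: f(T) = -0.071·(T−10) [T>10 °C] = -0.5183
  sulphur-dioxide contribution → 0.5678 μm/a
  chloride contribution → 0.6216 μm/a
  total first-year rate 1.189 μm/a
copper: f(T) = -0.080·(T−10) [T>10 °C] = -0.5840
  sulphur-dioxide contribution → 0.5798 μm/a
  chloride contribution → 1.032 μm/a
  total first-year rate 1.612 μm/a
Ordering by μm/a: copper (1.61) > zinc (1.19)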